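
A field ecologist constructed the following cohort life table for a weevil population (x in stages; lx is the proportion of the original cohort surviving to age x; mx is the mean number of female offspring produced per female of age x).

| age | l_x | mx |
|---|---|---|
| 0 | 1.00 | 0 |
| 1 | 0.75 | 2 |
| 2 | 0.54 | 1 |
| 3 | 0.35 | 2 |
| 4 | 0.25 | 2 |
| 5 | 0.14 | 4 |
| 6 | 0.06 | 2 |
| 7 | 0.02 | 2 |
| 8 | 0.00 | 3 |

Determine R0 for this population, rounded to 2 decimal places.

lx·mx by age: 0, 1.5, 0.54, 0.7, 0.5, 0.56, 0.12, 0.04, 0
R0 = Σ lx·mx = 3.96 → 3.96

3.96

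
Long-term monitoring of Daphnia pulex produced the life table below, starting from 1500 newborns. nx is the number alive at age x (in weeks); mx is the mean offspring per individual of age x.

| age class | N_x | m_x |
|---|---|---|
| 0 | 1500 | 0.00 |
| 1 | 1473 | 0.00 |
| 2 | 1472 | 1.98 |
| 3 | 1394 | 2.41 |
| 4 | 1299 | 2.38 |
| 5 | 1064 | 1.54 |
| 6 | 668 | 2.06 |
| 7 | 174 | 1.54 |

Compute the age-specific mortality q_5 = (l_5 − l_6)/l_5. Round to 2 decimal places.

lx = nx/n0 = nx/1500: 1, 0.982, 0.98133…, 0.92933…, 0.866, 0.70933…, 0.44533…, 0.116
q_5 = (l_5 − l_6) / l_5 = (0.709333… − 0.445333…) / 0.709333…
     = 0.264… / 0.709333… = 0.37218… → 0.37

0.37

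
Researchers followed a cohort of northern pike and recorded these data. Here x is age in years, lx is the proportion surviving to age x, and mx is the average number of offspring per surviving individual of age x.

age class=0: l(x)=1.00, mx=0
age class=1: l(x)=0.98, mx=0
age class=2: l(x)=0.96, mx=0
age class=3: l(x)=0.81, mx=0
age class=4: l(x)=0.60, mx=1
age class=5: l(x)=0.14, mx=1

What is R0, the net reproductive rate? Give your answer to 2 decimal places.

0.74

lx·mx by age: 0, 0, 0, 0, 0.6, 0.14
R0 = Σ lx·mx = 0.74 → 0.74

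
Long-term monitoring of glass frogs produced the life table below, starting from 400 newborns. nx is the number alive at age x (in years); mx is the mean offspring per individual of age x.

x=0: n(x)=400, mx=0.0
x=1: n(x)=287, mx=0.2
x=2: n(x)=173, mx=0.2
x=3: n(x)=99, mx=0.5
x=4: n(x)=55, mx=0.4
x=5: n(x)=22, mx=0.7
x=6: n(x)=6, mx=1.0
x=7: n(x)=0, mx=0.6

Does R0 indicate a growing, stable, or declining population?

declining

lx = nx/n0 = nx/400: 1, 0.7175, 0.4325, 0.2475, 0.1375, 0.055, 0.015, 0
R0 = Σ lx·mx = 0 + 0.1435 + 0.0865 + 0.12375 + 0.055 + 0.0385 + 0.015 + 0 = 0.46225
R0 < 1, so the population is declining.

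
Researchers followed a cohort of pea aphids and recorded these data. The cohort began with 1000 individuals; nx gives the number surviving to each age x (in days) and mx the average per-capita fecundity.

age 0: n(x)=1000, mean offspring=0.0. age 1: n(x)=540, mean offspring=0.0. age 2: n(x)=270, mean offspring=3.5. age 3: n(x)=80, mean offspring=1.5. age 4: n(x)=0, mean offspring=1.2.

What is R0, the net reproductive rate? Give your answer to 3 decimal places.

lx = nx/n0 = nx/1000: 1, 0.54, 0.27, 0.08, 0
lx·mx by age: 0, 0, 0.945, 0.12, 0
R0 = Σ lx·mx = 1.065 → 1.065

1.065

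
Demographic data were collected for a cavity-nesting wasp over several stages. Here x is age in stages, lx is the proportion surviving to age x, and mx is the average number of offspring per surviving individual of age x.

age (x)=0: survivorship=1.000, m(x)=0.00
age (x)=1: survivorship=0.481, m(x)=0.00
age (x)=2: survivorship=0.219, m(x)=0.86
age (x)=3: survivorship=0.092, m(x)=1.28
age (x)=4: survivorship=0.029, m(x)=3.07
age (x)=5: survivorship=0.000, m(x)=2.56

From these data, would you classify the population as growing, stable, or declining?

declining

R0 = Σ lx·mx = 0 + 0 + 0.18834 + 0.11776 + 0.08903 + 0 = 0.39513
R0 < 1, so the population is declining.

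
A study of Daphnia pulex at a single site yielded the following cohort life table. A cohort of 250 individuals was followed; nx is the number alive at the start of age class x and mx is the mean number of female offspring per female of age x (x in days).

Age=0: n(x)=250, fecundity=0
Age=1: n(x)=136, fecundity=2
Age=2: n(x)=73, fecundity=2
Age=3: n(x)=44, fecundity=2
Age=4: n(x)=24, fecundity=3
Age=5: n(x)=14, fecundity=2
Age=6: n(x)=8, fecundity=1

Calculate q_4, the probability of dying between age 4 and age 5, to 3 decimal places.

lx = nx/n0 = nx/250: 1, 0.544, 0.292, 0.176, 0.096, 0.056, 0.032
q_4 = (l_4 − l_5) / l_4 = (0.096 − 0.056) / 0.096
     = 0.04 / 0.096 = 0.416667… → 0.417

0.417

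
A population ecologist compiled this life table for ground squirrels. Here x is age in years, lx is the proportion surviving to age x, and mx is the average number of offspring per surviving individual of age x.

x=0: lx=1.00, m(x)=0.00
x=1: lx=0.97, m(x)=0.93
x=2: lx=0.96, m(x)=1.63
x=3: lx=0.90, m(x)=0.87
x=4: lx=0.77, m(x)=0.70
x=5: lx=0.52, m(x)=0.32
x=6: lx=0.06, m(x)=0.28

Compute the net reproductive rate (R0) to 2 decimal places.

lx·mx by age: 0, 0.9021, 1.5648, 0.783, 0.539, 0.1664, 0.0168
R0 = Σ lx·mx = 3.9721 → 3.97

3.97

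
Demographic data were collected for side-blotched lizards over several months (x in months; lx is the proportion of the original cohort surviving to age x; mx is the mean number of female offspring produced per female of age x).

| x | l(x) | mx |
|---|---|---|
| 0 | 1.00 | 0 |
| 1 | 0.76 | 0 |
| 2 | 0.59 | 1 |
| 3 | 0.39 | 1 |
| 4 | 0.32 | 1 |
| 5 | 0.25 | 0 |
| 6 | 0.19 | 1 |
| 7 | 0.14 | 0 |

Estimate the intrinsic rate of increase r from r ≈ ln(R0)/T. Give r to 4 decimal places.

R0 = Σ lx·mx = 0 + 0 + 0.59 + 0.39 + 0.32 + 0 + 0.19 + 0 = 1.49
Σ x·lx·mx = 4.77; T = 4.77/1.49 = 3.20134…
r ≈ ln(R0)/T = ln(1.49)/3.20134… = 0.124565… → 0.1246

0.1246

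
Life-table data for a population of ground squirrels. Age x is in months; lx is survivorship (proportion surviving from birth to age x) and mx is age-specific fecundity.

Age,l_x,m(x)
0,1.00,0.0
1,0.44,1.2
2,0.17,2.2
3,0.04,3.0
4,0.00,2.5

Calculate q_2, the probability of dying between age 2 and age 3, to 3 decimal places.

q_2 = (l_2 − l_3) / l_2 = (0.17 − 0.04) / 0.17
     = 0.13 / 0.17 = 0.764706… → 0.765

0.765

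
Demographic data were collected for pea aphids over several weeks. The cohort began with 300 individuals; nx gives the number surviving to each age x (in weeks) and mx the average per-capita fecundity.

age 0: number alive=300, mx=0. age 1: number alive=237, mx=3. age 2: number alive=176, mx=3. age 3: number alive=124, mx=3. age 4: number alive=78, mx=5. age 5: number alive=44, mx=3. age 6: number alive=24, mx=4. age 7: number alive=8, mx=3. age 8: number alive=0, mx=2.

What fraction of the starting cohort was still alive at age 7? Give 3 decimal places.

0.027

l_7 = n_7/n_0 = 8/300 = 0.026667… → 0.027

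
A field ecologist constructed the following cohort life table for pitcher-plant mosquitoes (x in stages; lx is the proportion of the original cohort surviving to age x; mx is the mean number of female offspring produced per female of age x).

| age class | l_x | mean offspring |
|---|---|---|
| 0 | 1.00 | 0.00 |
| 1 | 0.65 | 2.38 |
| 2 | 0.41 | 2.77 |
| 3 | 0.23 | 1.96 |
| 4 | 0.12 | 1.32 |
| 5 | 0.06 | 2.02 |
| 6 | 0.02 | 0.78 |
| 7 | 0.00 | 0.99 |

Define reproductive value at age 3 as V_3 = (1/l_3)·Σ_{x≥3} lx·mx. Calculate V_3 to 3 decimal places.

3.243

lx·mx for x ≥ 3: 0.4508, 0.1584, 0.1212, 0.0156, 0 → sum = 0.746
V_3 = 0.746 / l_3 = 0.746 / 0.23 = 3.243478… → 3.243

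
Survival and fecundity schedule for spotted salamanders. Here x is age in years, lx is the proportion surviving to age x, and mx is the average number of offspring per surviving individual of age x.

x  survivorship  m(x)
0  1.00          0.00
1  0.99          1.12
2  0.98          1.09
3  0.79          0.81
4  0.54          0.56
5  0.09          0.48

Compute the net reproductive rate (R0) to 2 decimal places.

3.16

lx·mx by age: 0, 1.1088, 1.0682, 0.6399, 0.3024, 0.0432
R0 = Σ lx·mx = 3.1625 → 3.16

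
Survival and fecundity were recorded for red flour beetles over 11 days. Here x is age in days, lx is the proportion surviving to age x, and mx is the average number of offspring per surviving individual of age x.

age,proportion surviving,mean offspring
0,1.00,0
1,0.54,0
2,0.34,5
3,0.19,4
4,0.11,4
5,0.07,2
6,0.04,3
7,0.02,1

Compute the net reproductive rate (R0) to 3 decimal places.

3.180

lx·mx by age: 0, 0, 1.7, 0.76, 0.44, 0.14, 0.12, 0.02
R0 = Σ lx·mx = 3.18 → 3.180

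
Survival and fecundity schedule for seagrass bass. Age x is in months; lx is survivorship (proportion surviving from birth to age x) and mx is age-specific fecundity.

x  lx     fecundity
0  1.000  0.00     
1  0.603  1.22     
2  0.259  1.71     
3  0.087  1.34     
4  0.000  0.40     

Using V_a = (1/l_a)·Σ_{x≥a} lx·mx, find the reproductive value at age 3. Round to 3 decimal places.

1.340

lx·mx for x ≥ 3: 0.11658, 0 → sum = 0.11658
V_3 = 0.11658 / l_3 = 0.11658 / 0.087 = 1.34 → 1.340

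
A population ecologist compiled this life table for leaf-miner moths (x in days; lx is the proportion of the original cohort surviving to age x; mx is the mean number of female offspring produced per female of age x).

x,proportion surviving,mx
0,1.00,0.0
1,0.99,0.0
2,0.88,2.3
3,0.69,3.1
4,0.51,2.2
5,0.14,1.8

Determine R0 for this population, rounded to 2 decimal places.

lx·mx by age: 0, 0, 2.024, 2.139, 1.122, 0.252
R0 = Σ lx·mx = 5.537 → 5.54

5.54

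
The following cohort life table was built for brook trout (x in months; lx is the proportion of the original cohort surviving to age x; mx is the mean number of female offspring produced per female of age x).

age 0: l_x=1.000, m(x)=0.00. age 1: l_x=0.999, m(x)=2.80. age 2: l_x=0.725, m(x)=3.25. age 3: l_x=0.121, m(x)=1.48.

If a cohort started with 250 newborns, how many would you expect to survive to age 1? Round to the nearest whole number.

250

Expected survivors = N0 · l_1 = 250 × 0.999 = 249.75 → 250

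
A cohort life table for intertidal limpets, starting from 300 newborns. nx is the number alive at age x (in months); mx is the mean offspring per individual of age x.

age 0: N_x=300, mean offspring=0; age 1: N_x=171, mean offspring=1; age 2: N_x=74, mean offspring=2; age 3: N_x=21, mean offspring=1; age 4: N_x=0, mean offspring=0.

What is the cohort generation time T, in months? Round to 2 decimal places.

1.56

lx = nx/n0 = nx/300: 1, 0.57, 0.24667…, 0.07, 0
lx·mx: 0, 0.57, 0.493333…, 0.07, 0 → R0 = 1.133333…
x·lx·mx: 0, 0.57, 0.986667…, 0.21, 0 → Σ = 1.766667…
T = 1.766667… / 1.133333… = 1.558824… → 1.56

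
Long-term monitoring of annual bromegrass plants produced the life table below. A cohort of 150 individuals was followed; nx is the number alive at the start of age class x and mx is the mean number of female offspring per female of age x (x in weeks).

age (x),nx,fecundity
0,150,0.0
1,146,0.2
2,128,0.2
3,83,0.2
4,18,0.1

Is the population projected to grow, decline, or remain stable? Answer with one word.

lx = nx/n0 = nx/150: 1, 0.97333…, 0.85333…, 0.55333…, 0.12
R0 = Σ lx·mx = 0 + 0.194667… + 0.170667… + 0.110667… + 0.012 = 0.488…
R0 < 1, so the population is declining.

declining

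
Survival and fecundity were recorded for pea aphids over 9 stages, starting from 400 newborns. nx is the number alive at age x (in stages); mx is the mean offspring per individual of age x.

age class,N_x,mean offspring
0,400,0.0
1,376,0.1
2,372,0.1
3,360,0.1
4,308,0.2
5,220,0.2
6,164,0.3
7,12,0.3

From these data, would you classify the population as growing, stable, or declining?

declining

lx = nx/n0 = nx/400: 1, 0.94, 0.93, 0.9, 0.77, 0.55, 0.41, 0.03
R0 = Σ lx·mx = 0 + 0.094 + 0.093 + 0.09 + 0.154 + 0.11 + 0.123 + 0.009 = 0.673
R0 < 1, so the population is declining.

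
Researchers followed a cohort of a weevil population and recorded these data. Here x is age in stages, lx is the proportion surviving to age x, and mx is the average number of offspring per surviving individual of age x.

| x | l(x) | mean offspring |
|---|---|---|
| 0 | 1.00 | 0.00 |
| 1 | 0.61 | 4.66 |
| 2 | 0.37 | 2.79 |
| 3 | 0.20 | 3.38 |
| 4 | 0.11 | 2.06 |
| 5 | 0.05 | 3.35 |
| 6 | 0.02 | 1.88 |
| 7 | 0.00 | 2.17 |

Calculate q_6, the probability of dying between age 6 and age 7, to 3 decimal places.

q_6 = (l_6 − l_7) / l_6 = (0.02 − 0) / 0.02
     = 0.02 / 0.02 = 1 → 1.000

1.000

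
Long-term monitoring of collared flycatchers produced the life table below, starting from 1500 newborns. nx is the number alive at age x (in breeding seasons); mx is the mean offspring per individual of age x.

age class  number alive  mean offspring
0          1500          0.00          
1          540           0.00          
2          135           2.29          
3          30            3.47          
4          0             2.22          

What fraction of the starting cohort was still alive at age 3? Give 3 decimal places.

0.020

l_3 = n_3/n_0 = 30/1500 = 0.02 → 0.020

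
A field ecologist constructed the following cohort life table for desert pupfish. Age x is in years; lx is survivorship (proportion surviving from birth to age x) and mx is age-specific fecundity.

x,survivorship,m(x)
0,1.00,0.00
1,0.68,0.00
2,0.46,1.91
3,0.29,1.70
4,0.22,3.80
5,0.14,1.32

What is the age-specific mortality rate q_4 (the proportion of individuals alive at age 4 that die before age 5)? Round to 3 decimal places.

0.364

q_4 = (l_4 − l_5) / l_4 = (0.22 − 0.14) / 0.22
     = 0.08 / 0.22 = 0.363636… → 0.364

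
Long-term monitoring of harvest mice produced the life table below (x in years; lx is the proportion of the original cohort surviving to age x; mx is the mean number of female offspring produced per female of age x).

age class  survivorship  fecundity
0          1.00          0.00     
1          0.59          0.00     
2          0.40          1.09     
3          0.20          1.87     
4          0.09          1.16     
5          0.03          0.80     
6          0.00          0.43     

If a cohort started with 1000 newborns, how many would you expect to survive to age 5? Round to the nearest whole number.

Expected survivors = N0 · l_5 = 1000 × 0.03 = 30 → 30

30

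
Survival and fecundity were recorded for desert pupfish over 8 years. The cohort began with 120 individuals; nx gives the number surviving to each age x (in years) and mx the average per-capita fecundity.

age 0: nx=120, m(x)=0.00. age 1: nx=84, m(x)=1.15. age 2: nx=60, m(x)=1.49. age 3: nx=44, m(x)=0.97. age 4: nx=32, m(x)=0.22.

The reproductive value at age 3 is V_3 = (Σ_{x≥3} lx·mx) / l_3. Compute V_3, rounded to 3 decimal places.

lx = nx/n0 = nx/120: 1, 0.7, 0.5, 0.36667…, 0.26667…
lx·mx for x ≥ 3: 0.355667…, 0.058667… → sum = 0.414333…
V_3 = 0.414333… / l_3 = 0.414333… / 0.366667… = 1.13… → 1.130

1.130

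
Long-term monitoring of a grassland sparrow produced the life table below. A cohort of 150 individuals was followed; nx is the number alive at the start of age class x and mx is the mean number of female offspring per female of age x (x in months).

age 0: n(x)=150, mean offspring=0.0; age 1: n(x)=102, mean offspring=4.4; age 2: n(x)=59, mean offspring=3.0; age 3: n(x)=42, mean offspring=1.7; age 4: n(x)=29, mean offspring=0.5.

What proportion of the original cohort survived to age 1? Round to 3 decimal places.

0.680

l_1 = n_1/n_0 = 102/150 = 0.68 → 0.680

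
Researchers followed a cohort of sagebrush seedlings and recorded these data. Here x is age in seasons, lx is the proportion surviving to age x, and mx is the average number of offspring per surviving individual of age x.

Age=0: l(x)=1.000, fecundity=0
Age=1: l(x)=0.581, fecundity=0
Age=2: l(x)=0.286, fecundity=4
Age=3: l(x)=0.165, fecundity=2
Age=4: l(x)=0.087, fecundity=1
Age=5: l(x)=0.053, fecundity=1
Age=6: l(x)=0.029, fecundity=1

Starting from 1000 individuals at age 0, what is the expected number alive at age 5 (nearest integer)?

Expected survivors = N0 · l_5 = 1000 × 0.053 = 53 → 53

53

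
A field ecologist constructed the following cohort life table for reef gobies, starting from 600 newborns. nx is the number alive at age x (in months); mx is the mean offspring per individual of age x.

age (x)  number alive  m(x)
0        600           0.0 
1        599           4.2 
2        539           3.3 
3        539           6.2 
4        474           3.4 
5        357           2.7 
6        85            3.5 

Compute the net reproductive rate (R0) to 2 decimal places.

17.52

lx = nx/n0 = nx/600: 1, 0.99833…, 0.89833…, 0.89833…, 0.79, 0.595, 0.14167…
lx·mx by age: 0, 4.193…, 2.9645…, 5.569667…, 2.686, 1.6065, 0.495833…
R0 = Σ lx·mx = 17.5155… → 17.52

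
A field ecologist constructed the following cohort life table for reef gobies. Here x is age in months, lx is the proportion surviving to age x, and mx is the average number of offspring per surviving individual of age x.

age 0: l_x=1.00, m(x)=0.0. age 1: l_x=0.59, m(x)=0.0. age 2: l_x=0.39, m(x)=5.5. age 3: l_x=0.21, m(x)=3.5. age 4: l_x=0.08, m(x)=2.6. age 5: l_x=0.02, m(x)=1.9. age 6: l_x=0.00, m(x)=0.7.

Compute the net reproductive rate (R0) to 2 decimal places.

lx·mx by age: 0, 0, 2.145, 0.735, 0.208, 0.038, 0
R0 = Σ lx·mx = 3.126 → 3.13

3.13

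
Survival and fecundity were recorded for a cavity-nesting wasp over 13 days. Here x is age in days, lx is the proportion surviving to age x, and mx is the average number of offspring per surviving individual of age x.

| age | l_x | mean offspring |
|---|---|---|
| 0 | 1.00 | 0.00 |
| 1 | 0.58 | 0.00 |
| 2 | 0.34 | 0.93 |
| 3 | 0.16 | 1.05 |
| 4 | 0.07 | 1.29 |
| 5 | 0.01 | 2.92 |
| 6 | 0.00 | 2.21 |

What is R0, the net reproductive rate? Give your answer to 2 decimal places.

0.60

lx·mx by age: 0, 0, 0.3162, 0.168, 0.0903, 0.0292, 0
R0 = Σ lx·mx = 0.6037 → 0.60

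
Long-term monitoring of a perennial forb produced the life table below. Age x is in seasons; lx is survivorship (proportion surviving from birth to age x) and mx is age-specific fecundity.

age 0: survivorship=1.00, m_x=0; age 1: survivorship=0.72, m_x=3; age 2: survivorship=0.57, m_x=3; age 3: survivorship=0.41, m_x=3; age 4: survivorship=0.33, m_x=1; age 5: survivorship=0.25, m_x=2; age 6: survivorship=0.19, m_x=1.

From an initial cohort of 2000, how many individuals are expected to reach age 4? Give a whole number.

Expected survivors = N0 · l_4 = 2000 × 0.33 = 660 → 660

660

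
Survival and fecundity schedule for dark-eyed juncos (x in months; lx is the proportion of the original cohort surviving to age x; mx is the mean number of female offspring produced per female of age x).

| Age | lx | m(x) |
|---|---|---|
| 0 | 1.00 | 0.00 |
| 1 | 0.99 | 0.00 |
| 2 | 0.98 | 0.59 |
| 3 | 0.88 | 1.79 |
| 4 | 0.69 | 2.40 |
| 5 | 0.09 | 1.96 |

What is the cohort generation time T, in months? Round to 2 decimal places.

lx·mx: 0, 0, 0.5782, 1.5752, 1.656, 0.1764 → R0 = 3.9858
x·lx·mx: 0, 0, 1.1564, 4.7256, 6.624, 0.882 → Σ = 13.388
T = 13.388 / 3.9858 = 3.358924… → 3.36

3.36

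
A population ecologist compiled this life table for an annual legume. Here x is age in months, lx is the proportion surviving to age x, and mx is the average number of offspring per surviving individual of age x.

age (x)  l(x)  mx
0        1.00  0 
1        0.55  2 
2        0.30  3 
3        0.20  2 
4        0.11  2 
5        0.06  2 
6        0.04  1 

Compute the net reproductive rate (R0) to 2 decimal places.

2.78

lx·mx by age: 0, 1.1, 0.9, 0.4, 0.22, 0.12, 0.04
R0 = Σ lx·mx = 2.78 → 2.78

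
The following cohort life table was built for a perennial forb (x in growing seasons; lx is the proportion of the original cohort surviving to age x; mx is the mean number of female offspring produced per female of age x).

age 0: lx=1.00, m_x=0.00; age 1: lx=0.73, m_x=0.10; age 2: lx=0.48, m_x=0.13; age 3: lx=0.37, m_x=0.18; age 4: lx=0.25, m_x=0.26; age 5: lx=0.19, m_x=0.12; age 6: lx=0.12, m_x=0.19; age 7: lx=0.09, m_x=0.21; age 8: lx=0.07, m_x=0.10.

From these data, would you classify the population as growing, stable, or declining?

R0 = Σ lx·mx = 0 + 0.073 + 0.0624 + 0.0666 + 0.065 + 0.0228 + 0.0228 + 0.0189 + 0.007 = 0.3385
R0 < 1, so the population is declining.

declining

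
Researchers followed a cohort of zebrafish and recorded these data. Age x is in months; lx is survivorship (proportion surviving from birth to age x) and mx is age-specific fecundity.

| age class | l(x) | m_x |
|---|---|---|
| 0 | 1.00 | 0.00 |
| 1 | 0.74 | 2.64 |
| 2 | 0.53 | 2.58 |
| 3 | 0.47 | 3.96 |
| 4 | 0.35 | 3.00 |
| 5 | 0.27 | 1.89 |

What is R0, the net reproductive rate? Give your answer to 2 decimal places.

lx·mx by age: 0, 1.9536, 1.3674, 1.8612, 1.05, 0.5103
R0 = Σ lx·mx = 6.7425 → 6.74

6.74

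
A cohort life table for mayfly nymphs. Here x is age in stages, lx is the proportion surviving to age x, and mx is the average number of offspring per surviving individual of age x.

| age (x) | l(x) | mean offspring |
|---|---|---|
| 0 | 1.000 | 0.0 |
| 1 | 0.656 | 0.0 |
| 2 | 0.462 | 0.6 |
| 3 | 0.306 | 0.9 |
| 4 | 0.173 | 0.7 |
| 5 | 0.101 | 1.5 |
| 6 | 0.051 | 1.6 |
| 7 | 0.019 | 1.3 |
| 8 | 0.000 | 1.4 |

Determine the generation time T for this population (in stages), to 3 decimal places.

3.527

lx·mx: 0, 0, 0.2772, 0.2754, 0.1211, 0.1515, 0.0816, 0.0247, 0 → R0 = 0.9315
x·lx·mx: 0, 0, 0.5544, 0.8262, 0.4844, 0.7575, 0.4896, 0.1729, 0 → Σ = 3.285
T = 3.285 / 0.9315 = 3.52657… → 3.527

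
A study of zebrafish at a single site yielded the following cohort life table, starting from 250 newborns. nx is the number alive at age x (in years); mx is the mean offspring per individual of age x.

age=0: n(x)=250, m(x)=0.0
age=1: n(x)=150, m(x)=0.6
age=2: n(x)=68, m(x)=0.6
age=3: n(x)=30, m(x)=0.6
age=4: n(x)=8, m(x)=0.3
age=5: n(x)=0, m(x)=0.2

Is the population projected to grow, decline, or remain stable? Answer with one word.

declining

lx = nx/n0 = nx/250: 1, 0.6, 0.272, 0.12, 0.032, 0
R0 = Σ lx·mx = 0 + 0.36 + 0.1632 + 0.072 + 0.0096 + 0 = 0.6048
R0 < 1, so the population is declining.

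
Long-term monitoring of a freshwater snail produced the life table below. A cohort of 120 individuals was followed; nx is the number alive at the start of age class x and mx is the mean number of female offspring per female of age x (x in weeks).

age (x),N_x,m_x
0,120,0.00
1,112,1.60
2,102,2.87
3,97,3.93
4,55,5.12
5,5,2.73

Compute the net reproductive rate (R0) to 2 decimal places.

lx = nx/n0 = nx/120: 1, 0.93333…, 0.85, 0.80833…, 0.45833…, 0.04167…
lx·mx by age: 0, 1.493333…, 2.4395, 3.17675…, 2.346667…, 0.11375…
R0 = Σ lx·mx = 9.57… → 9.57

9.57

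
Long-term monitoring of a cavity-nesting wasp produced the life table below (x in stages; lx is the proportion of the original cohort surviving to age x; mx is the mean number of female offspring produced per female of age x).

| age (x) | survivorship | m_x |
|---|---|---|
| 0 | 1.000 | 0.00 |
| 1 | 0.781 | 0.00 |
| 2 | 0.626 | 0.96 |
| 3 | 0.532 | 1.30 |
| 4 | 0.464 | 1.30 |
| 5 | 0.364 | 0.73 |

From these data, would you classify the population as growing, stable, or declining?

R0 = Σ lx·mx = 0 + 0 + 0.60096 + 0.6916 + 0.6032 + 0.26572 = 2.16148
R0 > 1, so the population is growing.

growing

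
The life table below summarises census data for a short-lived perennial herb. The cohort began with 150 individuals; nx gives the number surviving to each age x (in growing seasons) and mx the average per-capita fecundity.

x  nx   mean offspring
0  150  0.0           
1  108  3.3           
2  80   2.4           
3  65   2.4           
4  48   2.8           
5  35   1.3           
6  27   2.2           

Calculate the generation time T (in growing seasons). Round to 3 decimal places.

lx = nx/n0 = nx/150: 1, 0.72, 0.53333…, 0.43333…, 0.32, 0.23333…, 0.18
lx·mx: 0, 2.376, 1.28…, 1.04…, 0.896, 0.303333…, 0.396 → R0 = 6.291333…
x·lx·mx: 0, 2.376, 2.56…, 3.12…, 3.584, 1.516667…, 2.376 → Σ = 15.532667…
T = 15.532667… / 6.291333… = 2.468899… → 2.469

2.469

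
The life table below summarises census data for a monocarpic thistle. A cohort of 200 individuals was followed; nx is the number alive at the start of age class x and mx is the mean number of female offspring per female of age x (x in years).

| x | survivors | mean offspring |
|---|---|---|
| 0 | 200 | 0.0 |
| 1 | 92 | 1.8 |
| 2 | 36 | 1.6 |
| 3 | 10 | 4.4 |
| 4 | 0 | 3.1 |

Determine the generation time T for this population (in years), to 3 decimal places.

1.545

lx = nx/n0 = nx/200: 1, 0.46, 0.18, 0.05, 0
lx·mx: 0, 0.828, 0.288, 0.22, 0 → R0 = 1.336
x·lx·mx: 0, 0.828, 0.576, 0.66, 0 → Σ = 2.064
T = 2.064 / 1.336 = 1.54491… → 1.545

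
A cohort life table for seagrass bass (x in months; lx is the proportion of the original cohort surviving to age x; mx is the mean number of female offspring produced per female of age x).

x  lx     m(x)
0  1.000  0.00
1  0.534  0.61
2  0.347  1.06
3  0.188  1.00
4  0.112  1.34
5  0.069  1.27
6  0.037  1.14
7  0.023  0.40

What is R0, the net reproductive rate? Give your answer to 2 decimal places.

lx·mx by age: 0, 0.32574, 0.36782, 0.188, 0.15008, 0.08763, 0.04218, 0.0092
R0 = Σ lx·mx = 1.17065 → 1.17

1.17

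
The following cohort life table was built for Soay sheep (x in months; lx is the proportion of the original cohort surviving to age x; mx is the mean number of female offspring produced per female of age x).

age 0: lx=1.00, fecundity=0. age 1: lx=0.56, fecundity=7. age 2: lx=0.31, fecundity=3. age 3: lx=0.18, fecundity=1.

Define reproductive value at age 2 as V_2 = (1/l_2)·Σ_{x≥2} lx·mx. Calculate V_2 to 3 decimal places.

3.581

lx·mx for x ≥ 2: 0.93, 0.18 → sum = 1.11
V_2 = 1.11 / l_2 = 1.11 / 0.31 = 3.580645… → 3.581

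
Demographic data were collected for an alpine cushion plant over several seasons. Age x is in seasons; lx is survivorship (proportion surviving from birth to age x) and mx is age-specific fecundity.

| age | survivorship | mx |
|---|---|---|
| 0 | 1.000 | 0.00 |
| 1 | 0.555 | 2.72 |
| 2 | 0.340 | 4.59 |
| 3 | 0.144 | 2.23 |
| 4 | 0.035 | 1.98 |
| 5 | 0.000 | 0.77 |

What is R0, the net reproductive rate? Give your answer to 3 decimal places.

3.461

lx·mx by age: 0, 1.5096, 1.5606, 0.32112, 0.0693, 0
R0 = Σ lx·mx = 3.46062 → 3.461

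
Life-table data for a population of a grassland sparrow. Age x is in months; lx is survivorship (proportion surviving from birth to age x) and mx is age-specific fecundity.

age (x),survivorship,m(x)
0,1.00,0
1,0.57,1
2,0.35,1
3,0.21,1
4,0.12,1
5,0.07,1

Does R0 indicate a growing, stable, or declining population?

R0 = Σ lx·mx = 0 + 0.57 + 0.35 + 0.21 + 0.12 + 0.07 = 1.32
R0 > 1, so the population is growing.

growing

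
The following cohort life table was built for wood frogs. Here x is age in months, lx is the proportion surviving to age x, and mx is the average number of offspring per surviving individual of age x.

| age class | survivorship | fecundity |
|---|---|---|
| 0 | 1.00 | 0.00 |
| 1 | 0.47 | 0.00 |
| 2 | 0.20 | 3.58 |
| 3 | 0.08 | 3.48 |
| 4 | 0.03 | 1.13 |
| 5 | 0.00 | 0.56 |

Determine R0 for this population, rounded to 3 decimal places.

1.028

lx·mx by age: 0, 0, 0.716, 0.2784, 0.0339, 0
R0 = Σ lx·mx = 1.0283 → 1.028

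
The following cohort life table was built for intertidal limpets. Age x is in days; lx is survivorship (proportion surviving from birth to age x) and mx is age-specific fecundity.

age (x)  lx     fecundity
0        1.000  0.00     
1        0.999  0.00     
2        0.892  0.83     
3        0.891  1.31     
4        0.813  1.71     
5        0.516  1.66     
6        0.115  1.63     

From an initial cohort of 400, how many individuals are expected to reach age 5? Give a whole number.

Expected survivors = N0 · l_5 = 400 × 0.516 = 206.4 → 206

206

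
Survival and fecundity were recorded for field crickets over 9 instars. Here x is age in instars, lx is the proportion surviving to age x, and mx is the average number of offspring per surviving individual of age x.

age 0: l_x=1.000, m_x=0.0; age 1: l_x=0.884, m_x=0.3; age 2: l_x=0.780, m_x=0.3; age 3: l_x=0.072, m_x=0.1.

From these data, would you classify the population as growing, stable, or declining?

declining

R0 = Σ lx·mx = 0 + 0.2652 + 0.234 + 0.0072 = 0.5064
R0 < 1, so the population is declining.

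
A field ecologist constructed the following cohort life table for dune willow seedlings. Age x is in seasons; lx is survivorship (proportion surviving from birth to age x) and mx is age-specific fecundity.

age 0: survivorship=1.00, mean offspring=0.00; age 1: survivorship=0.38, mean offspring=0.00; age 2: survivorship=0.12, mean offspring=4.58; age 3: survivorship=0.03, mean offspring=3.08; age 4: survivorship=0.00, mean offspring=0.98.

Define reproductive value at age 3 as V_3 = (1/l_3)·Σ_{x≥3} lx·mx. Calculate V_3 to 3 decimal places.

lx·mx for x ≥ 3: 0.0924, 0 → sum = 0.0924
V_3 = 0.0924 / l_3 = 0.0924 / 0.03 = 3.08 → 3.080

3.080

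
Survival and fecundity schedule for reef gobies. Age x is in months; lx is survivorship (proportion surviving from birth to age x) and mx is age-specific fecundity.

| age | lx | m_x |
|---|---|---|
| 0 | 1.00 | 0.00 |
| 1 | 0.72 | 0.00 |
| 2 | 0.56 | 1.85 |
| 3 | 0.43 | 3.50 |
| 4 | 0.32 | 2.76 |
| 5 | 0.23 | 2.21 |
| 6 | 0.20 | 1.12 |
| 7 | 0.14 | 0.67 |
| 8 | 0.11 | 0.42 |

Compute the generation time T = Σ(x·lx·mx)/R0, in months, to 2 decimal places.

lx·mx: 0, 0, 1.036, 1.505, 0.8832, 0.5083, 0.224, 0.0938, 0.0462 → R0 = 4.2965
x·lx·mx: 0, 0, 2.072, 4.515, 3.5328, 2.5415, 1.344, 0.6566, 0.3696 → Σ = 15.0315
T = 15.0315 / 4.2965 = 3.498545… → 3.50

3.50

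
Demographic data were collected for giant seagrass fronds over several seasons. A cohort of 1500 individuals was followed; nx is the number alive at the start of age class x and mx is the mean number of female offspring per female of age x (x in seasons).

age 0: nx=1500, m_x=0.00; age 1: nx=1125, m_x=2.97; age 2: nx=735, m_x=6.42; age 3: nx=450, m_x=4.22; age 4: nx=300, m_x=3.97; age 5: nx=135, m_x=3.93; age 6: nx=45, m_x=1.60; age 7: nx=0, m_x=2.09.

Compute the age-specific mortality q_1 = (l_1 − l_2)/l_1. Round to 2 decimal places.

lx = nx/n0 = nx/1500: 1, 0.75, 0.49, 0.3, 0.2, 0.09, 0.03, 0
q_1 = (l_1 − l_2) / l_1 = (0.75 − 0.49) / 0.75
     = 0.26 / 0.75 = 0.346667… → 0.35

0.35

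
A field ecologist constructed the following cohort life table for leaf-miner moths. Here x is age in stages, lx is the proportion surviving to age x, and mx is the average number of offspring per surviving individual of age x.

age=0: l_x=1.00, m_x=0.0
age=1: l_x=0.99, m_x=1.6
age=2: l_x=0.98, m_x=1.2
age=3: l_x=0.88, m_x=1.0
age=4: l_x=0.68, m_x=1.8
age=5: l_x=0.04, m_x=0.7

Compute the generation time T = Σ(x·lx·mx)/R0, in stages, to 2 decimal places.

lx·mx: 0, 1.584, 1.176, 0.88, 1.224, 0.028 → R0 = 4.892
x·lx·mx: 0, 1.584, 2.352, 2.64, 4.896, 0.14 → Σ = 11.612
T = 11.612 / 4.892 = 2.373671… → 2.37

2.37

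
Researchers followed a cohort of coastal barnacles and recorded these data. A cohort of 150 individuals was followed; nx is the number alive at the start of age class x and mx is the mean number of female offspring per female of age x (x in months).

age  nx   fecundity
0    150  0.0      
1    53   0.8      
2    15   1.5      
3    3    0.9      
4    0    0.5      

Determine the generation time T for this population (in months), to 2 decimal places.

lx = nx/n0 = nx/150: 1, 0.35333…, 0.1, 0.02, 0
lx·mx: 0, 0.282667…, 0.15, 0.018, 0 → R0 = 0.450667…
x·lx·mx: 0, 0.282667…, 0.3, 0.054, 0 → Σ = 0.636667…
T = 0.636667… / 0.450667… = 1.412722… → 1.41

1.41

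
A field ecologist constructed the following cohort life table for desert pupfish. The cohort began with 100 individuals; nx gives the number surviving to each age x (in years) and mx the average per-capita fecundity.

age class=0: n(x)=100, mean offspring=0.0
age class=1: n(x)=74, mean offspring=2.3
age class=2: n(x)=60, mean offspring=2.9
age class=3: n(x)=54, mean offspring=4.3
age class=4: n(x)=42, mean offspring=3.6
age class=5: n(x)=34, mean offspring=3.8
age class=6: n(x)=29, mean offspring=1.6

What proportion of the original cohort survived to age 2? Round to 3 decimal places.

l_2 = n_2/n_0 = 60/100 = 0.6 → 0.600

0.600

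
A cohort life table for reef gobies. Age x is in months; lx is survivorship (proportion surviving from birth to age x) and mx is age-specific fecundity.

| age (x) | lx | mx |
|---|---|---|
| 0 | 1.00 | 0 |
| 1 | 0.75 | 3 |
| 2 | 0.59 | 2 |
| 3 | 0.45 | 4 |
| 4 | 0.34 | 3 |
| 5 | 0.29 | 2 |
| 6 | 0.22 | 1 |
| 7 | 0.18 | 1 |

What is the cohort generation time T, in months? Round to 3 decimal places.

lx·mx: 0, 2.25, 1.18, 1.8, 1.02, 0.58, 0.22, 0.18 → R0 = 7.23
x·lx·mx: 0, 2.25, 2.36, 5.4, 4.08, 2.9, 1.32, 1.26 → Σ = 19.57
T = 19.57 / 7.23 = 2.706777… → 2.707

2.707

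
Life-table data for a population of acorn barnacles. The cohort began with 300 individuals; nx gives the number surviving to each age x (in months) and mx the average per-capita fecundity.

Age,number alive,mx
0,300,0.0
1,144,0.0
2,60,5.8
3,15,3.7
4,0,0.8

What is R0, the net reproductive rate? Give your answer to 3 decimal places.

lx = nx/n0 = nx/300: 1, 0.48, 0.2, 0.05, 0
lx·mx by age: 0, 0, 1.16, 0.185, 0
R0 = Σ lx·mx = 1.345 → 1.345

1.345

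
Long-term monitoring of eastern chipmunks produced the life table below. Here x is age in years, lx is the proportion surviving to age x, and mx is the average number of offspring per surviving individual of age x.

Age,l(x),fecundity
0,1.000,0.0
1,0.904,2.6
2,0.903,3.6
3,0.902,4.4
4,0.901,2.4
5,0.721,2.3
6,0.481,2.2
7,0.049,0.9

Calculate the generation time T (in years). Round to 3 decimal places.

3.061

lx·mx: 0, 2.3504, 3.2508, 3.9688, 2.1624, 1.6583, 1.0582, 0.0441 → R0 = 14.493
x·lx·mx: 0, 2.3504, 6.5016, 11.9064, 8.6496, 8.2915, 6.3492, 0.3087 → Σ = 44.3574
T = 44.3574 / 14.493 = 3.060609… → 3.061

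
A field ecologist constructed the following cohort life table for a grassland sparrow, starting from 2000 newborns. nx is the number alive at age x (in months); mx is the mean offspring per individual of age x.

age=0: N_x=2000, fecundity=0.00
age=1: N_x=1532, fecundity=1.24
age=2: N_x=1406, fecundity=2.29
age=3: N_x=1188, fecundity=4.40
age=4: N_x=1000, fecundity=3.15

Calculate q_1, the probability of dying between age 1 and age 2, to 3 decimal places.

lx = nx/n0 = nx/2000: 1, 0.766, 0.703, 0.594, 0.5
q_1 = (l_1 − l_2) / l_1 = (0.766 − 0.703) / 0.766
     = 0.063 / 0.766 = 0.082245… → 0.082

0.082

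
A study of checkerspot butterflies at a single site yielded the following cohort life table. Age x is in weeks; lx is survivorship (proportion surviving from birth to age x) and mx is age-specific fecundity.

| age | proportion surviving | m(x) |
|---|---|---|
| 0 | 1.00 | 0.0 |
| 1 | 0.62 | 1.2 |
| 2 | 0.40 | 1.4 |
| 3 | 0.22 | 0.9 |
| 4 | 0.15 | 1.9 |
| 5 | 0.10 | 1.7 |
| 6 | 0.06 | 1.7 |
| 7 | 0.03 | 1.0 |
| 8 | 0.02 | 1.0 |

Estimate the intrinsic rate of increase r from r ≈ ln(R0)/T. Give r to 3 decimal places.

0.290

R0 = Σ lx·mx = 0 + 0.744 + 0.56 + 0.198 + 0.285 + 0.17 + 0.102 + 0.03 + 0.02 = 2.109
Σ x·lx·mx = 5.43; T = 5.43/2.109 = 2.57468…
r ≈ ln(R0)/T = ln(2.109)/2.57468… = 0.28983… → 0.290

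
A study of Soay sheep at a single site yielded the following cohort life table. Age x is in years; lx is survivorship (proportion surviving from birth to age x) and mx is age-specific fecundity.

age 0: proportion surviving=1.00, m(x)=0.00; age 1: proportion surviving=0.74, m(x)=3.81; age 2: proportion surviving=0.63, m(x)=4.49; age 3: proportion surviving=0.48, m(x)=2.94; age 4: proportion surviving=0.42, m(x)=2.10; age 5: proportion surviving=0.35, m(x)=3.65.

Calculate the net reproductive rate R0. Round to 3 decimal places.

lx·mx by age: 0, 2.8194, 2.8287, 1.4112, 0.882, 1.2775
R0 = Σ lx·mx = 9.2188 → 9.219

9.219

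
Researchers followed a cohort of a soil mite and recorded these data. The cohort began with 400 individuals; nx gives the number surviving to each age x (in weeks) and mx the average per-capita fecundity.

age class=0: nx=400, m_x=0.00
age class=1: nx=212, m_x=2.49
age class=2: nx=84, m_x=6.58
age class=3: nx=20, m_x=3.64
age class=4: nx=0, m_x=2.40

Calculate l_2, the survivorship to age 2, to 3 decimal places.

l_2 = n_2/n_0 = 84/400 = 0.21 → 0.210

0.210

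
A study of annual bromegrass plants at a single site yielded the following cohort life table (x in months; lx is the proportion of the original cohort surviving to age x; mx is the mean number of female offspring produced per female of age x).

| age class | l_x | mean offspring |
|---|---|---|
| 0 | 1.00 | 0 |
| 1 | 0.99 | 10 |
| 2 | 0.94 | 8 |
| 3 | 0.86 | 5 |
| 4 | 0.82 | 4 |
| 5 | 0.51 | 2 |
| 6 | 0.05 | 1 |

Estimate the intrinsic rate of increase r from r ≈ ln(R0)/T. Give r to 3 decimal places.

R0 = Σ lx·mx = 0 + 9.9 + 7.52 + 4.3 + 3.28 + 1.02 + 0.05 = 26.07
Σ x·lx·mx = 56.36; T = 56.36/26.07 = 2.16187…
r ≈ ln(R0)/T = ln(26.07)/2.16187… = 1.50832… → 1.508

1.508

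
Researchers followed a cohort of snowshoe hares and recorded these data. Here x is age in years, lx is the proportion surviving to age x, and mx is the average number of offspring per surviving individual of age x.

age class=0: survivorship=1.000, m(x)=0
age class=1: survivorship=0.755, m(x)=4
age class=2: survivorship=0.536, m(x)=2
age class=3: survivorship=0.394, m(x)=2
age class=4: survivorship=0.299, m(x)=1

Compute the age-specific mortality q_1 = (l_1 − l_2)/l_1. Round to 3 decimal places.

q_1 = (l_1 − l_2) / l_1 = (0.755 − 0.536) / 0.755
     = 0.219 / 0.755 = 0.290066… → 0.290

0.290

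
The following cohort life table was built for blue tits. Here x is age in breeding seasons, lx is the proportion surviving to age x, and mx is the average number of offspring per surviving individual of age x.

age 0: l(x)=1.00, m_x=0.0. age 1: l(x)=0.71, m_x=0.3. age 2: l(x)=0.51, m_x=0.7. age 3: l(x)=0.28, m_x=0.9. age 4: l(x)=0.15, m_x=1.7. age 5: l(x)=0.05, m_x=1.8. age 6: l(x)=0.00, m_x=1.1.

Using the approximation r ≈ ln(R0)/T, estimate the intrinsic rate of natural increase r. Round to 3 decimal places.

R0 = Σ lx·mx = 0 + 0.213 + 0.357 + 0.252 + 0.255 + 0.09 + 0 = 1.167
Σ x·lx·mx = 3.153; T = 3.153/1.167 = 2.7018…
r ≈ ln(R0)/T = ln(1.167)/2.7018… = 0.05716… → 0.057

0.057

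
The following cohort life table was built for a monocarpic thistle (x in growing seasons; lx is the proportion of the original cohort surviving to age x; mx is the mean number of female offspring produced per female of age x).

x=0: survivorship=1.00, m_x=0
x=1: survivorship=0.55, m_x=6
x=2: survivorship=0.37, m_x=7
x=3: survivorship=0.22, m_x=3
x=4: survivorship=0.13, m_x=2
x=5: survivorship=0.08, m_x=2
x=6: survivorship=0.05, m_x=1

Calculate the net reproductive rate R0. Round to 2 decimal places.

7.02

lx·mx by age: 0, 3.3, 2.59, 0.66, 0.26, 0.16, 0.05
R0 = Σ lx·mx = 7.02 → 7.02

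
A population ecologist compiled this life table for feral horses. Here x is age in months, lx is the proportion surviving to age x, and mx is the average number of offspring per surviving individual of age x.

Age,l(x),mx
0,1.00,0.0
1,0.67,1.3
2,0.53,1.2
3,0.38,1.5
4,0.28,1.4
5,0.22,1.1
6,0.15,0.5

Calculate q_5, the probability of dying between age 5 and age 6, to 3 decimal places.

0.318

q_5 = (l_5 − l_6) / l_5 = (0.22 − 0.15) / 0.22
     = 0.07 / 0.22 = 0.318182… → 0.318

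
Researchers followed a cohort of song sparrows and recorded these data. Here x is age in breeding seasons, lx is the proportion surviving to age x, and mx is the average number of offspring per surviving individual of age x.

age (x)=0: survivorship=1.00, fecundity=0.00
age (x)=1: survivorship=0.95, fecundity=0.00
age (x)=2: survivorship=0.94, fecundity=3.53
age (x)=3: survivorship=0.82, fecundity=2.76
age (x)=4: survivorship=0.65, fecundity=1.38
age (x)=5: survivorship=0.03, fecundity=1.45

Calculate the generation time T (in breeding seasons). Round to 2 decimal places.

2.64

lx·mx: 0, 0, 3.3182, 2.2632, 0.897, 0.0435 → R0 = 6.5219
x·lx·mx: 0, 0, 6.6364, 6.7896, 3.588, 0.2175 → Σ = 17.2315
T = 17.2315 / 6.5219 = 2.642098… → 2.64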